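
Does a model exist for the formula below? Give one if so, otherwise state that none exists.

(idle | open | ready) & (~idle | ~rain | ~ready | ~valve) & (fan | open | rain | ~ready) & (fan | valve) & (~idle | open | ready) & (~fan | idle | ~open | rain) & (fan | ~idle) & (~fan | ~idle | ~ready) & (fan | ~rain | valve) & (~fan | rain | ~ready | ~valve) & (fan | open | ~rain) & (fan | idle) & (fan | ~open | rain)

open=T; valve=F; fan=T; rain=T; idle=F; ready=T

Set open = True.
Set valve = False.
  then (fan | valve) forces fan = True.
Set rain = True.
Set idle = False.
Set ready = True.
All clauses satisfied.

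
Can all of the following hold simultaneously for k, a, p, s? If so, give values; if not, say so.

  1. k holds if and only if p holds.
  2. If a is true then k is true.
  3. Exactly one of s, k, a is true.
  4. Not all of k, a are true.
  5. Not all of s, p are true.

k = False; a = False; p = False; s = True

  (1) k=F, p=F — same ✓
  (2) a=F ⇒ k: vacuous ✓
  (3) {s, k, a}: 1 true — exactly one ✓
  (4) {k, a}: 0/2 true — not all ✓
  (5) {s, p}: 1/2 true — not all ✓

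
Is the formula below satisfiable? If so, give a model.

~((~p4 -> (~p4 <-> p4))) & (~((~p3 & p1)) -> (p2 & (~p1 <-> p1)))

p1 = True, p2 = False, p3 = False, p4 = False

  ~((~p4 -> (~p4 <-> p4))) = True
    ~p4 -> (~p4 <-> p4) = False
      ~p4 = True
      ~p4 <-> p4 = False
        ~p4 = True
  ~((~p3 & p1)) -> (p2 & (~p1 <-> p1)) = True
    ~((~p3 & p1)) = False
      ~p3 & p1 = True
        ~p3 = True
    p2 & (~p1 <-> p1) = False
      ~p1 <-> p1 = False
        ~p1 = False
Both conjuncts True, so the formula holds.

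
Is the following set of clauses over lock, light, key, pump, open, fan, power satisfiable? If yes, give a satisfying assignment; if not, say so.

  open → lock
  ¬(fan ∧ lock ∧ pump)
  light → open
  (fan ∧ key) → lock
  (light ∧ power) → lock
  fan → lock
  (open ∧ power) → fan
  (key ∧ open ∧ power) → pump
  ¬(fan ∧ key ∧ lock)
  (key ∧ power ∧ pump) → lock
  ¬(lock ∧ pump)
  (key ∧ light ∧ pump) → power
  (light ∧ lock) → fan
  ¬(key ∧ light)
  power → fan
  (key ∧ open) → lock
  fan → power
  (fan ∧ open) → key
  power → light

Set lock = True.
  then (¬lock ∨ ¬pump) forces pump = False.
Set light = False.
  then (light ∨ ¬power) forces power = False.
  then (¬fan ∨ power) forces fan = False.
Set key = False.
Set open = True.
All clauses satisfied.

lock = True, light = False, key = False, pump = False, open = True, fan = False, power = False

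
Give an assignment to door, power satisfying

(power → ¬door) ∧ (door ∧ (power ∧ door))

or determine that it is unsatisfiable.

Unsatisfiable — no assignment works.

Case door = True: the formula simplifies to ¬power ∧ power.
  power = True: the conjunct ¬power is False.
  power = False: the conjunct power is False.
Case door = False: the conjunct door is False.
Both cases fail — unsatisfiable.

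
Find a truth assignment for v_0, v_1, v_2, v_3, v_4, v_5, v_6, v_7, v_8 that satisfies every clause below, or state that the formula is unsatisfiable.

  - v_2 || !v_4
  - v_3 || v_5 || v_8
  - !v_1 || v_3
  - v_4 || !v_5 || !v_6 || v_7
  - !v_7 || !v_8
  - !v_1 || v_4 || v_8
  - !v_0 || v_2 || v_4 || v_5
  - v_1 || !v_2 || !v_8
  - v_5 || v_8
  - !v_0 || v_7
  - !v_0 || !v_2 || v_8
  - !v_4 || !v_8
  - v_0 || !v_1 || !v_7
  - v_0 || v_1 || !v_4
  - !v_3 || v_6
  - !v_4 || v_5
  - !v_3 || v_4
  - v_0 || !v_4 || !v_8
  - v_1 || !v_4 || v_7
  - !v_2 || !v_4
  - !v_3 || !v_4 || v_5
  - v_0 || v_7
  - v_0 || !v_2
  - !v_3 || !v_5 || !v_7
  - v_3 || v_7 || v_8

Set v_0 = False.
  then (v_0 || v_7) forces v_7 = True.
  then (v_0 || !v_2) forces v_2 = False.
  then (v_2 || !v_4) forces v_4 = False.
  then (!v_7 || !v_8) forces v_8 = False.
  then (!v_1 || v_4 || v_8) forces v_1 = False.
  then (v_5 || v_8) forces v_5 = True.
  then (!v_3 || v_4) forces v_3 = False.
Set v_6 = True.
All clauses satisfied.

v_0: False, v_1: False, v_2: False, v_3: False, v_4: False, v_5: True, v_6: True, v_7: True, v_8: False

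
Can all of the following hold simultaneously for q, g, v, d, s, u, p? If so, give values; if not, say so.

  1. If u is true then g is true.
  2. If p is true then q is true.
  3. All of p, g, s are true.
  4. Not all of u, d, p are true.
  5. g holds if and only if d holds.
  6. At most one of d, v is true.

q=T, g=T, v=F, d=T, s=T, u=F, p=T

  (1) u=F ⇒ g: vacuous ✓
  (2) p=T ⇒ q: T ✓
  (3) {p, g, s}: all 3 true ✓
  (4) {u, d, p}: 2/3 true — not all ✓
  (5) g=T, d=T — same ✓
  (6) {d, v}: 1 true — at most one ✓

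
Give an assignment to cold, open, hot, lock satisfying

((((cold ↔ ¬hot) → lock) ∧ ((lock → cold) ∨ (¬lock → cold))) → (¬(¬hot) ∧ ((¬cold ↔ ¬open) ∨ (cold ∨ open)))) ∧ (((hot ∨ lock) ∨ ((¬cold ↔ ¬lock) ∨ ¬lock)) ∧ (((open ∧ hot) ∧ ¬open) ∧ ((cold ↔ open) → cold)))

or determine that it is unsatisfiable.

Case open = True: the conjunct ¬open is False.
Case open = False: the conjunct open is False.
Both cases fail — unsatisfiable.

Unsatisfiable — no assignment works.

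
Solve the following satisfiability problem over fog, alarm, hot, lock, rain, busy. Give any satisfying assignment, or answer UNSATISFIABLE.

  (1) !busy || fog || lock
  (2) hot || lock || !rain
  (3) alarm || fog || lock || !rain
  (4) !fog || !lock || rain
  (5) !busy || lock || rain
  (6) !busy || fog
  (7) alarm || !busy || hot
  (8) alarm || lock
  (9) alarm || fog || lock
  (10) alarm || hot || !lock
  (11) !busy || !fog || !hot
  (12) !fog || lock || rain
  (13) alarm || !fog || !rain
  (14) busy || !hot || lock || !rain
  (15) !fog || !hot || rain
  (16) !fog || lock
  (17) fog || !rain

Set fog = True.
  then (!fog || lock) forces lock = True.
  then (!fog || !lock || rain) forces rain = True.
  then (alarm || !fog || !rain) forces alarm = True.
Set hot = False.
Set busy = False.
All clauses satisfied.

fog=T, alarm=T, hot=F, lock=T, rain=T, busy=F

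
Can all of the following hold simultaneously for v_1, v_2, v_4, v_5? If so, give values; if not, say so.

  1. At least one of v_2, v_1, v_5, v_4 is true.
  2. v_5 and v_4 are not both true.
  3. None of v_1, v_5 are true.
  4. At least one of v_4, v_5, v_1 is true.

v_1: False; v_2: False; v_4: True; v_5: False

  (1) {v_2, v_1, v_5, v_4}: 1 true — at least one ✓
  (2) v_5=F, v_4=T — not both ✓
  (3) {v_1, v_5}: 0 true — none ✓
  (4) {v_4, v_5, v_1}: 1 true — at least one ✓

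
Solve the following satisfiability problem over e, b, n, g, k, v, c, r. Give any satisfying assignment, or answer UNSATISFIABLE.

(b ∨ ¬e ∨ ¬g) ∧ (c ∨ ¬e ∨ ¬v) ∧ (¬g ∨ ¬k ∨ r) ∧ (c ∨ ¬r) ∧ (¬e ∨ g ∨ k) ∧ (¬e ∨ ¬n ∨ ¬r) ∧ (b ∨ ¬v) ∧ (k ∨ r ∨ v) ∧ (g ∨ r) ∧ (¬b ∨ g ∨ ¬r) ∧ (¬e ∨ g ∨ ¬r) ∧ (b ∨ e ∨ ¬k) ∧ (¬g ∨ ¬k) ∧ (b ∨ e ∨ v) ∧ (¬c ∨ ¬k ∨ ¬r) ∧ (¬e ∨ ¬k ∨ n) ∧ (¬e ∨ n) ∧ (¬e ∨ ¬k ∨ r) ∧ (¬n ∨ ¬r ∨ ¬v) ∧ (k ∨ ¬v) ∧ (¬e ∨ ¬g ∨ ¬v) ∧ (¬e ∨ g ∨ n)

e: False; b: True; n: True; g: True; k: False; v: False; c: True; r: True

Set e = False.
Try b = False:
  (b ∨ ¬v) forces v = False.
  clause (b ∨ e ∨ v) is falsified — backtrack.
So b = True.
Set n = True.
Set g = True.
  then (¬g ∨ ¬k) forces k = False.
  then (k ∨ ¬v) forces v = False.
  then (k ∨ r ∨ v) forces r = True.
  then (c ∨ ¬r) forces c = True.
All clauses satisfied.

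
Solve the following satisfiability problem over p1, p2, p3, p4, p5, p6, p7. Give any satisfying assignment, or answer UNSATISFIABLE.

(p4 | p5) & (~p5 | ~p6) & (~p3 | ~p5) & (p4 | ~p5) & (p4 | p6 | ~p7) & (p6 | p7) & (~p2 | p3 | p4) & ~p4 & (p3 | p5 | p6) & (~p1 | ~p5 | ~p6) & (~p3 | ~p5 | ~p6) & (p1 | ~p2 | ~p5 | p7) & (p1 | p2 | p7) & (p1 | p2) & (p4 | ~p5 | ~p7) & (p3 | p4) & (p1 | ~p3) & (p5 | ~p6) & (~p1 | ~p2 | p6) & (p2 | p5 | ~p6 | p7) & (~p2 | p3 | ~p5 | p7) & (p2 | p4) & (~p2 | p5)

Unsatisfiable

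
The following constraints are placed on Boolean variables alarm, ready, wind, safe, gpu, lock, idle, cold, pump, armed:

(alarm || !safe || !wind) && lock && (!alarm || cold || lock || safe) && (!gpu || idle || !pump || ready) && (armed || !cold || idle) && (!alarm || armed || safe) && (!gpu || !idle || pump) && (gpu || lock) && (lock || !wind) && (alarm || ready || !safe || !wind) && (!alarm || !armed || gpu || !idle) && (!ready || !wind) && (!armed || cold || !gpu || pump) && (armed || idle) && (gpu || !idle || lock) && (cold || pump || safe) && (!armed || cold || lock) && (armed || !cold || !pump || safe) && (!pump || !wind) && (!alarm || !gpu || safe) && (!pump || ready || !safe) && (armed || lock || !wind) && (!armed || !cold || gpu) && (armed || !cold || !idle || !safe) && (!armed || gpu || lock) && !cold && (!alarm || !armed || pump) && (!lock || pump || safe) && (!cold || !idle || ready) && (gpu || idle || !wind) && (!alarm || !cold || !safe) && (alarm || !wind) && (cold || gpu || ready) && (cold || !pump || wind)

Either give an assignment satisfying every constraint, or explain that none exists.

Unit clause (lock) forces lock = True.
Unit clause (!cold) forces cold = False.
Set alarm = False.
  then (alarm || !wind) forces wind = False.
  then (cold || !pump || wind) forces pump = False.
  then (cold || pump || safe) forces safe = True.
Try ready = False:
  (cold || gpu || ready) forces gpu = True.
  (!gpu || !idle || pump) forces idle = False.
  (!armed || cold || !gpu || pump) forces armed = False.
  clause (armed || idle) is falsified — backtrack.
So ready = True.
Try gpu = True:
  (!gpu || !idle || pump) forces idle = False.
  (!armed || cold || !gpu || pump) forces armed = False.
  clause (armed || idle) is falsified — backtrack.
So gpu = False.
Set idle = True.
Set armed = False.
All clauses satisfied.

alarm = False, ready = True, wind = False, safe = True, gpu = False, lock = True, idle = True, cold = False, pump = False, armed = False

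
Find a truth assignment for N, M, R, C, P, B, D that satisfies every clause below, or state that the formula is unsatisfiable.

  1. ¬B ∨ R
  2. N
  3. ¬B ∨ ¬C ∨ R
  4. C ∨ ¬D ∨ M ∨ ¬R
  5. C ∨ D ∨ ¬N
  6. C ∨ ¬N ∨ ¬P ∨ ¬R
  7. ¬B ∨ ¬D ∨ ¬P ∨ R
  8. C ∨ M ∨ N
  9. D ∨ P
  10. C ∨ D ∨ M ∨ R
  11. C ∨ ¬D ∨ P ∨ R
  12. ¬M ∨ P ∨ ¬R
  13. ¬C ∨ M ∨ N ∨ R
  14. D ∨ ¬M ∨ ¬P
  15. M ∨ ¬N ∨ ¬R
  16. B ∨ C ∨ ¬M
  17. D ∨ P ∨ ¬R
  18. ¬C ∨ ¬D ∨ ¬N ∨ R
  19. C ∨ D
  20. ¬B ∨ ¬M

Unit clause (N) forces N = True.
Set M = False.
  then (M ∨ ¬N ∨ ¬R) forces R = False.
  then (¬B ∨ R) forces B = False.
Set C = False.
  then (C ∨ D ∨ ¬N) forces D = True.
  then (C ∨ ¬D ∨ P ∨ R) forces P = True.
All clauses satisfied.

N: True, M: False, R: False, C: False, P: True, B: False, D: True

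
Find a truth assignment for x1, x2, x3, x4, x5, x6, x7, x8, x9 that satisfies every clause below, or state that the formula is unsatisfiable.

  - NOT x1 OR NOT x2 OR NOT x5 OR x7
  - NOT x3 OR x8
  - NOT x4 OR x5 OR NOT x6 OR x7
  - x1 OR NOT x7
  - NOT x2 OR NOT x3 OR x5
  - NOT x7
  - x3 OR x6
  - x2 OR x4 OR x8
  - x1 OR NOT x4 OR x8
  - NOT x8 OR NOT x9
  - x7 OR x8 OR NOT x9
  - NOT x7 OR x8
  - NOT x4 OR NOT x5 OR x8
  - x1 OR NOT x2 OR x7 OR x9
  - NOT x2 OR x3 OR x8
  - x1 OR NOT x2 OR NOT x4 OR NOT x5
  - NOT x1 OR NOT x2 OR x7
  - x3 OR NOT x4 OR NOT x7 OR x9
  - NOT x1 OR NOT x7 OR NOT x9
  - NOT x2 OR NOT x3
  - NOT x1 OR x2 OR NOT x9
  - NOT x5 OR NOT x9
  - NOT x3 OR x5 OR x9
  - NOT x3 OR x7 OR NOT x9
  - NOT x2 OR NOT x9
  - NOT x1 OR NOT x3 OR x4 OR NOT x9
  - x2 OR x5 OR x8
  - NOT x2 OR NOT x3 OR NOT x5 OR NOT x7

x1=F, x2=F, x3=F, x4=F, x5=T, x6=T, x7=F, x8=T, x9=F

Unit clause (NOT x7) forces x7 = False.
Set x1 = False.
Try x2 = True:
  (x1 OR NOT x2 OR x7 OR x9) forces x9 = True.
  clause (NOT x2 OR NOT x9) is falsified — backtrack.
So x2 = False.
Set x3 = False.
  then (x3 OR x6) forces x6 = True.
Set x4 = False.
  then (x2 OR x4 OR x8) forces x8 = True.
  then (NOT x8 OR NOT x9) forces x9 = False.
Set x5 = True.
All clauses satisfied.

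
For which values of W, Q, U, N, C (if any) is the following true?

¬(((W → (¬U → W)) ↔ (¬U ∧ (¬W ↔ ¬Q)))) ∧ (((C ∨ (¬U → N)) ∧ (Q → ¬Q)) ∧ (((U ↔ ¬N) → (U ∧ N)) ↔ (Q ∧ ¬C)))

W: False; Q: False; U: True; N: False; C: True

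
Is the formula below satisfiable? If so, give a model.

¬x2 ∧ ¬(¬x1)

x1 = True, x2 = False

  ¬x2 = True
  ¬(¬x1) = True
    ¬x1 = False
Both conjuncts True, so the formula holds.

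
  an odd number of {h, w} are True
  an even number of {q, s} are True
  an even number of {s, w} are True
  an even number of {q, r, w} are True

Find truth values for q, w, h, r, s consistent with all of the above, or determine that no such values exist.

q = True, w = True, h = False, r = False, s = True

{h, w}: 1 true → odd ✓
{q, s}: 2 true → even ✓
{s, w}: 2 true → even ✓
{q, r, w}: 2 true → even ✓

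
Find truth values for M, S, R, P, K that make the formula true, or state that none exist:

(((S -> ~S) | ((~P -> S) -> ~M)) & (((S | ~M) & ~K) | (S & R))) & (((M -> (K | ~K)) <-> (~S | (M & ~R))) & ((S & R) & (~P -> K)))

Case S = True: the formula simplifies to (~M & (~K | R)) & (((M -> (K | ~K)) <-> (M & ~R)) & (R & (~P -> K))).
  M = True: the conjunct ~M is False.
  M = False: the conjunct (M -> (K | ~K)) <-> (M & ~R) becomes (False -> (K | ~K)) <-> (False & ~R) = False.
Case S = False: the conjunct S is False.
Both cases fail — unsatisfiable.

UNSATISFIABLE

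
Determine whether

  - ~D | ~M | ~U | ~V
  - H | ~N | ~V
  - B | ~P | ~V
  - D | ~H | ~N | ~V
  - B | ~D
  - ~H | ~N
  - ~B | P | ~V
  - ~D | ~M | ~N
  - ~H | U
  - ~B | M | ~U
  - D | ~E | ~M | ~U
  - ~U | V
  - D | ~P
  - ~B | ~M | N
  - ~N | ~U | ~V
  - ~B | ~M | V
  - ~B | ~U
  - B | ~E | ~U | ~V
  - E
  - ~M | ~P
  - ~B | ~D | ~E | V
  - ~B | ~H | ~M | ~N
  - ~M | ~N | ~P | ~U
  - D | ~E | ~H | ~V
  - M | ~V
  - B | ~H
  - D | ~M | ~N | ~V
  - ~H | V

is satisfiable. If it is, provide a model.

Unit clause (E) forces E = True.
Set D = False.
  then (D | ~P) forces P = False.
Try H = True:
  (~H | ~N) forces N = False.
  (~H | U) forces U = True.
  (D | ~E | ~M | ~U) forces M = False.
  (~B | M | ~U) forces B = False.
  clause (B | ~H) is falsified — backtrack.
So H = False.
Set N = False.
Set M = True.
  then (D | ~E | ~M | ~U) forces U = False.
  then (~B | ~M | N) forces B = False.
Set V = False.
All clauses satisfied.

D = False; H = False; P = False; N = False; M = True; V = False; U = False; E = True; B = False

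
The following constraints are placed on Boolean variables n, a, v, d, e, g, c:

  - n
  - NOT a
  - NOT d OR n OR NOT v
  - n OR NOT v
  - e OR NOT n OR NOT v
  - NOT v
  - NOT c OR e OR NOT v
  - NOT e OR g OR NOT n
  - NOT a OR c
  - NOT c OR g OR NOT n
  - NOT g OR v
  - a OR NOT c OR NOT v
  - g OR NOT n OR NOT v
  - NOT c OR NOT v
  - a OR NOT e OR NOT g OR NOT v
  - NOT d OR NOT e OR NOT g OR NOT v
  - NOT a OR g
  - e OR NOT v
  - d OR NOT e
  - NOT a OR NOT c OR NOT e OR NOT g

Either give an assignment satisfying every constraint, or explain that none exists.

n = True, a = False, v = False, d = False, e = False, g = False, c = False

Unit clause (n) forces n = True.
Unit clause (NOT a) forces a = False.
Unit clause (NOT v) forces v = False.
In (NOT g OR v) only NOT g is left, so g = False.
In (NOT e OR g OR NOT n) only NOT e is left, so e = False.
In (NOT c OR g OR NOT n) only NOT c is left, so c = False.
Set d = False.
All clauses satisfied.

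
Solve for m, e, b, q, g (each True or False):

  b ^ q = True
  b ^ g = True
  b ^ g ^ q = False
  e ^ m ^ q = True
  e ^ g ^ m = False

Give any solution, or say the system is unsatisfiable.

Adding constraints 1, 2, 4, 5 mod 2: every variable appears an even number of times on the left, so the left side is 0.
But the right sides sum to 1 (mod 2). 0 ≠ 1 — the system is inconsistent.

UNSATISFIABLE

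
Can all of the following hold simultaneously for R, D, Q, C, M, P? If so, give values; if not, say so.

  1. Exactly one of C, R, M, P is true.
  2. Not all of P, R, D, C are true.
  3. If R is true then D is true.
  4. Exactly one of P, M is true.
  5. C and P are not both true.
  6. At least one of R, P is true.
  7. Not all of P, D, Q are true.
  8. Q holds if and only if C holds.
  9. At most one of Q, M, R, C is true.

R = False; D = False; Q = False; C = False; M = False; P = True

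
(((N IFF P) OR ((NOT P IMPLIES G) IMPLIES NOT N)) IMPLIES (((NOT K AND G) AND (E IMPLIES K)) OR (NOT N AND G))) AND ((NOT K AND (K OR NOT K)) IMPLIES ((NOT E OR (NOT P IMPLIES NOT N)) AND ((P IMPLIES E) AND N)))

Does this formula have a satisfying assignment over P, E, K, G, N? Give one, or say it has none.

P = False, E = False, K = True, G = True, N = True

  ((N IFF P) OR ((NOT P IMPLIES G) IMPLIES NOT N)) IMPLIES (((NOT K AND G) AND (E IMPLIES K)) OR (NOT N AND G)) = True
    (N IFF P) OR ((NOT P IMPLIES G) IMPLIES NOT N) = False
      N IFF P = False
      (NOT P IMPLIES G) IMPLIES NOT N = False
        NOT P IMPLIES G = True
          NOT P = True
        NOT N = False
    ((NOT K AND G) AND (E IMPLIES K)) OR (NOT N AND G) = False
      (NOT K AND G) AND (E IMPLIES K) = False
        NOT K AND G = False
          NOT K = False
        E IMPLIES K = True
      NOT N AND G = False
        NOT N = False
  (NOT K AND (K OR NOT K)) IMPLIES ((NOT E OR (NOT P IMPLIES NOT N)) AND ((P IMPLIES E) AND N)) = True
    NOT K AND (K OR NOT K) = False
      NOT K = False
      K OR NOT K = True
        NOT K = False
    (NOT E OR (NOT P IMPLIES NOT N)) AND ((P IMPLIES E) AND N) = True
      NOT E OR (NOT P IMPLIES NOT N) = True
        NOT E = True
        NOT P IMPLIES NOT N = False
          NOT P = True
          NOT N = False
      (P IMPLIES E) AND N = True
        P IMPLIES E = True
Both conjuncts True, so the formula holds.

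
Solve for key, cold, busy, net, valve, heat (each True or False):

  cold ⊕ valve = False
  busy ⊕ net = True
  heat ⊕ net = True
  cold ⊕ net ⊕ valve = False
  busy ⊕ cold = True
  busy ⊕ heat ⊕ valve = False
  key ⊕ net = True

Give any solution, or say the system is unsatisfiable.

key: True, cold: False, busy: True, net: False, valve: False, heat: True

cold ⊕ valve = F ⊕ F = False ✓
busy ⊕ net = T ⊕ F = True ✓
heat ⊕ net = T ⊕ F = True ✓
cold ⊕ net ⊕ valve = F ⊕ F ⊕ F = False ✓
busy ⊕ cold = T ⊕ F = True ✓
busy ⊕ heat ⊕ valve = T ⊕ T ⊕ F = False ✓
key ⊕ net = T ⊕ F = True ✓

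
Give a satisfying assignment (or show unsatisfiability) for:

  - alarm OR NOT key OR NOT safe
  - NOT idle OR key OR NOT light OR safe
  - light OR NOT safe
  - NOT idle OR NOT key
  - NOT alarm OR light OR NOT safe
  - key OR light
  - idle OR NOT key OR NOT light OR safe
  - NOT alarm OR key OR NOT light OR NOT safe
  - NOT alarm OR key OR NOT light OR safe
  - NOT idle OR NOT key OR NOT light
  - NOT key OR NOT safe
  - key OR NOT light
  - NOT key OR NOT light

idle = False; safe = False; key = True; alarm = False; light = False

Try idle = True:
  (NOT idle OR NOT key) forces key = False.
  (key OR light) forces light = True.
  clause (key OR NOT light) is falsified — backtrack.
So idle = False.
Try safe = True:
  (light OR NOT safe) forces light = True.
  (NOT key OR NOT safe) forces key = False.
  clause (key OR NOT light) is falsified — backtrack.
So safe = False.
Try key = False:
  (key OR light) forces light = True.
  clause (key OR NOT light) is falsified — backtrack.
So key = True.
  then (idle OR NOT key OR NOT light OR safe) forces light = False.
Set alarm = False.
All clauses satisfied.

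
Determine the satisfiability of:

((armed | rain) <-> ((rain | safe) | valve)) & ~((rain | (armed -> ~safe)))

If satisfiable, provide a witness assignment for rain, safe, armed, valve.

rain = False, safe = True, armed = True, valve = False

  (armed | rain) <-> ((rain | safe) | valve) = True
    armed | rain = True
    (rain | safe) | valve = True
      rain | safe = True
  ~((rain | (armed -> ~safe))) = True
    rain | (armed -> ~safe) = False
      armed -> ~safe = False
        ~safe = False
Both conjuncts True, so the formula holds.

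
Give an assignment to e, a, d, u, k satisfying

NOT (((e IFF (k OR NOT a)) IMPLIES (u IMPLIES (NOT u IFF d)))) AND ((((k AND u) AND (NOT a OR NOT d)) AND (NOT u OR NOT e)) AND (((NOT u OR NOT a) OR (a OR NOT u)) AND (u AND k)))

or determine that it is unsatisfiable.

Case u = True: the formula simplifies to NOT (((e IFF (k OR NOT a)) IMPLIES NOT d)) AND (((k AND (NOT a OR NOT d)) AND NOT e) AND ((NOT a OR a) AND k)).
  k = True: simplifies to NOT ((e IMPLIES NOT d)) AND (((NOT a OR NOT d) AND NOT e) AND (NOT a OR a)).
    e = True: the conjunct NOT e is False.
    e = False: the conjunct NOT ((e IMPLIES NOT d)) becomes NOT ((False IMPLIES NOT d)) = False.
  k = False: the conjunct k is False.
Case u = False: the conjunct NOT (((e IFF (k OR NOT a)) IMPLIES (u IMPLIES (NOT u IFF d)))) becomes NOT (((e IFF (k OR NOT a)) IMPLIES True)) = False.
Both cases fail — unsatisfiable.

No satisfying assignment exists.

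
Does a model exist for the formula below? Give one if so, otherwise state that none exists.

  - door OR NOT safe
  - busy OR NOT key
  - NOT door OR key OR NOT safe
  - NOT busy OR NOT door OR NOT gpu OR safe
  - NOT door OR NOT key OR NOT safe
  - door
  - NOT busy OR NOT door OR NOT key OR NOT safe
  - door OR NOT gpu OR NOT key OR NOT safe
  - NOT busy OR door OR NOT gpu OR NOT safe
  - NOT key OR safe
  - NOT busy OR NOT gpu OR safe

safe = False, door = True, gpu = False, key = False, busy = True

Unit clause (door) forces door = True.
Set safe = False.
  then (NOT key OR safe) forces key = False.
Set gpu = False.
Set busy = True.
All clauses satisfied.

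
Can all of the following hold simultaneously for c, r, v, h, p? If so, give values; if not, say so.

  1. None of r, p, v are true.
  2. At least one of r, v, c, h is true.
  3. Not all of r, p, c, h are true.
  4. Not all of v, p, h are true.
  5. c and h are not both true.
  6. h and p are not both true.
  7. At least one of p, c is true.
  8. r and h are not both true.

c = True, r = False, v = False, h = False, p = False

  (1) {r, p, v}: 0 true — none ✓
  (2) {r, v, c, h}: 1 true — at least one ✓
  (3) {r, p, c, h}: 1/4 true — not all ✓
  (4) {v, p, h}: 0/3 true — not all ✓
  (5) c=T, h=F — not both ✓
  (6) h=F, p=F — not both ✓
  (7) {p, c}: 1 true — at least one ✓
  (8) r=F, h=F — not both ✓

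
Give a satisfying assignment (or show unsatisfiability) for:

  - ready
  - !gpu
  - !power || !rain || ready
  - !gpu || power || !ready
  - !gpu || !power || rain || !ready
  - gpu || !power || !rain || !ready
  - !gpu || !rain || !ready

rain: True, gpu: False, ready: True, power: False

Unit clause (ready) forces ready = True.
Unit clause (!gpu) forces gpu = False.
Set rain = True.
  then (gpu || !power || !rain || !ready) forces power = False.
Check each clause:
  (ready): ready holds.
  (!gpu): !gpu holds.
  (!power || !rain || ready): !power holds.
  (!gpu || power || !ready): !gpu holds.
  (!gpu || !power || rain || !ready): !gpu holds.
  (gpu || !power || !rain || !ready): !power holds.
  (!gpu || !rain || !ready): !gpu holds.
All clauses satisfied.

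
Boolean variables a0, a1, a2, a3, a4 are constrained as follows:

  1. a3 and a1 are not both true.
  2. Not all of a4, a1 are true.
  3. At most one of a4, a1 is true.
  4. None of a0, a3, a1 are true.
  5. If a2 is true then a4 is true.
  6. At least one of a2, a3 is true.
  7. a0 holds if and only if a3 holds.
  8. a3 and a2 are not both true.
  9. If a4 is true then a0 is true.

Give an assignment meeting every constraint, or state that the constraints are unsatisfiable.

No satisfying assignment exists.

Case a0 = True:
  Constraint (4) is violated (a0=T) — contradiction.
Case a0 = False:
  (4) forces a3 = False.
  (4) forces a1 = False.
  (6) with a3=F forces a2 = True.
  (5) with a2=T forces a4 = True.
  Constraint (9) is violated (a4=T, a0=F) — contradiction.
Both cases fail — unsatisfiable.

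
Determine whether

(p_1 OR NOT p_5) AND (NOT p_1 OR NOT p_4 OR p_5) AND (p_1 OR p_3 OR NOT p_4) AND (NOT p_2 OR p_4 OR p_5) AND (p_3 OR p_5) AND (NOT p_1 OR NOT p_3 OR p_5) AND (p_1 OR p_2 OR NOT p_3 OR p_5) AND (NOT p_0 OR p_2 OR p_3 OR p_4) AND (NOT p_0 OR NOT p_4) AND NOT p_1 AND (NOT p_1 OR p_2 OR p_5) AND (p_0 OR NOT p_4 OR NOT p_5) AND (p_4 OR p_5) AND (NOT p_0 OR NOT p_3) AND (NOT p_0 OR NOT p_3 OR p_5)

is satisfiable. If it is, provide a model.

p_0 = False, p_1 = False, p_2 = True, p_3 = True, p_4 = True, p_5 = False

Unit clause (NOT p_1) forces p_1 = False.
In (p_1 OR NOT p_5) only NOT p_5 is left, so p_5 = False.
In (p_3 OR p_5) only p_3 is left, so p_3 = True.
In (p_1 OR p_2 OR NOT p_3 OR p_5) only p_2 is left, so p_2 = True.
In (p_4 OR p_5) only p_4 is left, so p_4 = True.
In (NOT p_0 OR NOT p_3) only NOT p_0 is left, so p_0 = False.
All clauses satisfied.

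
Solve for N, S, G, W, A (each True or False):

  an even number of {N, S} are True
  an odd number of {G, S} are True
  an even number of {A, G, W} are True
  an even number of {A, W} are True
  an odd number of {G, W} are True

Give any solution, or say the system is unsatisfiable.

N: True; S: True; G: False; W: True; A: True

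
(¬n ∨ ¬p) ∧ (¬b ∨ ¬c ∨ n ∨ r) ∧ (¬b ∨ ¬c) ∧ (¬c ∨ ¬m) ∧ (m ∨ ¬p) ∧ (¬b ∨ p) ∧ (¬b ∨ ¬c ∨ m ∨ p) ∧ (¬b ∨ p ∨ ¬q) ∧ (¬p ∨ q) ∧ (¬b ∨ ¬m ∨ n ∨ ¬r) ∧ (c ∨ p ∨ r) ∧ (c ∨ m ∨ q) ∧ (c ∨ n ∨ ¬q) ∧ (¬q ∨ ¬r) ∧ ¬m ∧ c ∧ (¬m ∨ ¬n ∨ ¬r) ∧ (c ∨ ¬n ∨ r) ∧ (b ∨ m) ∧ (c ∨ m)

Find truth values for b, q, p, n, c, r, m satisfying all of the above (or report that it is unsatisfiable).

Case b = True:
  (¬b ∨ ¬c) forces c = False.
  Clause (c) is falsified — contradiction.
Case b = False:
  (¬m) forces m = False.
  Clause (b ∨ m) is falsified — contradiction.
Both cases fail, so the formula is unsatisfiable.

No satisfying assignment exists.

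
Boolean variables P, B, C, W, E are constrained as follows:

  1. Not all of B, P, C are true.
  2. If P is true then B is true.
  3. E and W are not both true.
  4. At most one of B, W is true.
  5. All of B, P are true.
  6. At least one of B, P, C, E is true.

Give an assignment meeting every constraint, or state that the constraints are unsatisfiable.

P = True; B = True; C = False; W = False; E = True

  (1) {B, P, C}: 2/3 true — not all ✓
  (2) P=T ⇒ B: T ✓
  (3) E=T, W=F — not both ✓
  (4) {B, W}: 1 true — at most one ✓
  (5) {B, P}: all 2 true ✓
  (6) {B, P, C, E}: 3 true — at least one ✓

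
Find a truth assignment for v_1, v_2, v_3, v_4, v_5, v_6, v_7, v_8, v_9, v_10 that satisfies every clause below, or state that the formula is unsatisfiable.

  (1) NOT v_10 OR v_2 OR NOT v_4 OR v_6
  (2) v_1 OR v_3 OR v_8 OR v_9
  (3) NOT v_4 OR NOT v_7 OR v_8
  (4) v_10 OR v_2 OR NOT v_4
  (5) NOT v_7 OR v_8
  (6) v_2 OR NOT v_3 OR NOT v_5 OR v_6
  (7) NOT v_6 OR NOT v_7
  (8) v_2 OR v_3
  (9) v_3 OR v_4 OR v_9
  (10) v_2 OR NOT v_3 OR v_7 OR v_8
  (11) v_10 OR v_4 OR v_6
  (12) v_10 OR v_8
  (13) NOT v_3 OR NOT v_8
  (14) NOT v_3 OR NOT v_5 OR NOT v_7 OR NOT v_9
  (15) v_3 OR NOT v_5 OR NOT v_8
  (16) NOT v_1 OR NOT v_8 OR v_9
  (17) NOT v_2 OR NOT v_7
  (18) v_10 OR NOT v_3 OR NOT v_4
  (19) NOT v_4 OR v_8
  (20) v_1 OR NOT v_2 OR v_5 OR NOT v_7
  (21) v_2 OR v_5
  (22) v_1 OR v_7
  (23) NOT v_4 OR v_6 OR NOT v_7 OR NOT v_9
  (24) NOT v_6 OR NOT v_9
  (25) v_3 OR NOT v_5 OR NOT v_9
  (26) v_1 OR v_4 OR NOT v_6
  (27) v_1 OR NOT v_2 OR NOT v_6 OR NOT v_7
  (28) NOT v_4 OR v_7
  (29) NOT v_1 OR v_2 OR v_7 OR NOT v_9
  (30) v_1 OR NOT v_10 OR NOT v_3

Set v_1 = True.
Try v_2 = False:
  (v_2 OR v_3) forces v_3 = True.
  (NOT v_3 OR NOT v_8) forces v_8 = False.
  (NOT v_7 OR v_8) forces v_7 = False.
  clause (v_2 OR NOT v_3 OR v_7 OR v_8) is falsified — backtrack.
So v_2 = True.
  then (NOT v_2 OR NOT v_7) forces v_7 = False.
  then (NOT v_4 OR v_7) forces v_4 = False.
Set v_3 = True.
  then (NOT v_3 OR NOT v_8) forces v_8 = False.
  then (v_10 OR v_8) forces v_10 = True.
Set v_5 = False.
Set v_6 = False.
Set v_9 = False.
All clauses satisfied.

v_1 = True, v_2 = True, v_3 = True, v_4 = False, v_5 = False, v_6 = False, v_7 = False, v_8 = False, v_9 = False, v_10 = True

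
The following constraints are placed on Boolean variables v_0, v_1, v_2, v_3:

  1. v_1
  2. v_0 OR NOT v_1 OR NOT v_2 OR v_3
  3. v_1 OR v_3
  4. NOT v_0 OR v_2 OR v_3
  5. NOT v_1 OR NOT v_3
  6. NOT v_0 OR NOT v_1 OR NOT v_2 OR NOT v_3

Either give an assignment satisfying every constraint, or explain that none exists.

v_0=T, v_1=T, v_2=T, v_3=F

Unit clause (v_1) forces v_1 = True.
In (NOT v_1 OR NOT v_3) only NOT v_3 is left, so v_3 = False.
Set v_0 = True.
  then (NOT v_0 OR v_2 OR v_3) forces v_2 = True.
Check each clause:
  (v_1): v_1 holds.
  (v_0 OR NOT v_1 OR NOT v_2 OR v_3): v_0 holds.
  (v_1 OR v_3): v_1 holds.
  (NOT v_0 OR v_2 OR v_3): v_2 holds.
  (NOT v_1 OR NOT v_3): NOT v_3 holds.
  (NOT v_0 OR NOT v_1 OR NOT v_2 OR NOT v_3): NOT v_3 holds.
All clauses satisfied.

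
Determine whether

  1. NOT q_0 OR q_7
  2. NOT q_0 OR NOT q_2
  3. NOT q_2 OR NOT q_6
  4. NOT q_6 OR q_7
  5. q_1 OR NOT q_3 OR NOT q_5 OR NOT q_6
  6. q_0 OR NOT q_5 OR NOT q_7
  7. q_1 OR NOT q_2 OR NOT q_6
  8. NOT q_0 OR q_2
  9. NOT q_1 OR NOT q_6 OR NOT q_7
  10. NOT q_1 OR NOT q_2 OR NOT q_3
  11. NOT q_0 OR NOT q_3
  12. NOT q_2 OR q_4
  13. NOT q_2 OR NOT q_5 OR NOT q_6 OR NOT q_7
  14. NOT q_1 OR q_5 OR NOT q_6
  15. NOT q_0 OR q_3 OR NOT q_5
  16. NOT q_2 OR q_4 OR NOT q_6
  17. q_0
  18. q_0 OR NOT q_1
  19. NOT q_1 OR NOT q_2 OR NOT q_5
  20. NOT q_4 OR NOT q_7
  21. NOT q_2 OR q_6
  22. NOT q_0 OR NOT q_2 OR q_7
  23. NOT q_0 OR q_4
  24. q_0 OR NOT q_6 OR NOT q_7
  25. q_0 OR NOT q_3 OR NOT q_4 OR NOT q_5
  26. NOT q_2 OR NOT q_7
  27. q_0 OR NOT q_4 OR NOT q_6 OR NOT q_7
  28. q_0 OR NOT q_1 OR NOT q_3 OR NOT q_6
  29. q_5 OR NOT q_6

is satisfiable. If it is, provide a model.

Case q_0 = True:
  (NOT q_0 OR q_7) forces q_7 = True.
  (NOT q_0 OR NOT q_2) forces q_2 = False.
  Clause (NOT q_0 OR q_2) is falsified — contradiction.
Case q_0 = False:
  Clause (q_0) is falsified — contradiction.
Both cases fail, so the formula is unsatisfiable.

UNSATISFIABLE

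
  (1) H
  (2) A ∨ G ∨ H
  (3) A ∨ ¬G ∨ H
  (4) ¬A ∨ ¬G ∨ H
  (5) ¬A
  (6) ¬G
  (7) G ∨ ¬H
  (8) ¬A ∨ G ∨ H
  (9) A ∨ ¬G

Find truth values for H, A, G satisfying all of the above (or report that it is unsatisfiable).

Case G = True:
  Clause (¬G) is falsified — contradiction.
Case G = False:
  (H) forces H = True.
  Clause (G ∨ ¬H) is falsified — contradiction.
Both cases fail, so the formula is unsatisfiable.

No satisfying assignment exists.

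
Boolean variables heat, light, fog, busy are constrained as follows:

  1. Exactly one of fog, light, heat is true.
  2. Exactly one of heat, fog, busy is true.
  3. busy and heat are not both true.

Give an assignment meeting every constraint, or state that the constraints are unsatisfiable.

heat=T, light=F, fog=F, busy=F

  (1) {fog, light, heat}: 1 true — exactly one ✓
  (2) {heat, fog, busy}: 1 true — exactly one ✓
  (3) busy=F, heat=T — not both ✓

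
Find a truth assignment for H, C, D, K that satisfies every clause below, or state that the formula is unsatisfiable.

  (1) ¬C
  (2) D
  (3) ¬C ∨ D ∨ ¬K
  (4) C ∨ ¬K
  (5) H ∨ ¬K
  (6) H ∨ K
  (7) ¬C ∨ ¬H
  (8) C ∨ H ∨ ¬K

Unit clause (¬C) forces C = False.
Unit clause (D) forces D = True.
In (C ∨ ¬K) only ¬K is left, so K = False.
In (H ∨ K) only H is left, so H = True.
Check each clause:
  (¬C): ¬C holds.
  (D): D holds.
  (¬C ∨ D ∨ ¬K): ¬C holds.
  (C ∨ ¬K): ¬K holds.
  (H ∨ ¬K): H holds.
  (H ∨ K): H holds.
  (¬C ∨ ¬H): ¬C holds.
  (C ∨ H ∨ ¬K): H holds.
All clauses satisfied.

H=T, C=F, D=T, K=F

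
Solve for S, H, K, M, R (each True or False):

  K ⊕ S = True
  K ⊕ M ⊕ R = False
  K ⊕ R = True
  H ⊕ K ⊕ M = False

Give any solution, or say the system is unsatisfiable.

S: True, H: True, K: False, M: True, R: True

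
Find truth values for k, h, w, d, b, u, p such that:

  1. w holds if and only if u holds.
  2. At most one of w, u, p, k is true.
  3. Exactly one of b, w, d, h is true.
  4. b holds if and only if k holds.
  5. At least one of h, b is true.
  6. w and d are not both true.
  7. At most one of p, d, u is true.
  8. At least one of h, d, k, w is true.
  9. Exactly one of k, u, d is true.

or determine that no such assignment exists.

k = True; h = False; w = False; d = False; b = True; u = False; p = False

  (1) w=F, u=F — same ✓
  (2) {w, u, p, k}: 1 true — at most one ✓
  (3) {b, w, d, h}: 1 true — exactly one ✓
  (4) b=T, k=T — same ✓
  (5) {h, b}: 1 true — at least one ✓
  (6) w=F, d=F — not both ✓
  (7) {p, d, u}: 0 true — at most one ✓
  (8) {h, d, k, w}: 1 true — at least one ✓
  (9) {k, u, d}: 1 true — exactly one ✓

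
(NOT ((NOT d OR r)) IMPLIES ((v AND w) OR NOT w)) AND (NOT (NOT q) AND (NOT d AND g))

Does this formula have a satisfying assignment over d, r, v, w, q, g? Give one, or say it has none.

d: False; r: False; v: False; w: False; q: True; g: True

  NOT ((NOT d OR r)) IMPLIES ((v AND w) OR NOT w) = True
    NOT ((NOT d OR r)) = False
      NOT d OR r = True
        NOT d = True
    (v AND w) OR NOT w = True
      v AND w = False
      NOT w = True
  NOT (NOT q) AND (NOT d AND g) = True
    NOT (NOT q) = True
      NOT q = False
    NOT d AND g = True
      NOT d = True
Both conjuncts True, so the formula holds.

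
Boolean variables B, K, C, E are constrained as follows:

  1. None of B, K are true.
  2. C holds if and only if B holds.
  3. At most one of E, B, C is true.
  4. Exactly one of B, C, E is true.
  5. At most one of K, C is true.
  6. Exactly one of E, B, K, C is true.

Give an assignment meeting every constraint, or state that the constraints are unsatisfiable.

B=F, K=F, C=F, E=T

  (1) {B, K}: 0 true — none ✓
  (2) C=F, B=F — same ✓
  (3) {E, B, C}: 1 true — at most one ✓
  (4) {B, C, E}: 1 true — exactly one ✓
  (5) {K, C}: 0 true — at most one ✓
  (6) {E, B, K, C}: 1 true — exactly one ✓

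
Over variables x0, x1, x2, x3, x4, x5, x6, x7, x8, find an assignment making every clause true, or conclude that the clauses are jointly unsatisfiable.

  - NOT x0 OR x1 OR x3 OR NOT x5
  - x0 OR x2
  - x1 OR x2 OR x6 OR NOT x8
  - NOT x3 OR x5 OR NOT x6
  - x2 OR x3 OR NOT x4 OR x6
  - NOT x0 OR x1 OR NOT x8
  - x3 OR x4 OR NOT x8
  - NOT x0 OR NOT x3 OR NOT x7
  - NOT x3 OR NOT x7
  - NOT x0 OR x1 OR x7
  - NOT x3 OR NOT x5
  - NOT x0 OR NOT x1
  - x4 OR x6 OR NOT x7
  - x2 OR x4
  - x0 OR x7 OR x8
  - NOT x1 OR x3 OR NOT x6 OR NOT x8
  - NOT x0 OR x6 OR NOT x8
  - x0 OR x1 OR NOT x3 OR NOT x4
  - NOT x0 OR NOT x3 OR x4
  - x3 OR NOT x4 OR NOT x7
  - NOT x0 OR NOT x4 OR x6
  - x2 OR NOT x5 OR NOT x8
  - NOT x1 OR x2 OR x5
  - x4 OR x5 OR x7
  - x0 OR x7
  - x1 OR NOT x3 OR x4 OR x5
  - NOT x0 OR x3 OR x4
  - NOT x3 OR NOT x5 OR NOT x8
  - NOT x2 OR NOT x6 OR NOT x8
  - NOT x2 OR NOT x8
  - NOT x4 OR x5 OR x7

Set x0 = False.
  then (x0 OR x2) forces x2 = True.
  then (x0 OR x7) forces x7 = True.
  then (NOT x2 OR NOT x8) forces x8 = False.
  then (NOT x3 OR NOT x7) forces x3 = False.
  then (x3 OR NOT x4 OR NOT x7) forces x4 = False.
  then (x4 OR x6 OR NOT x7) forces x6 = True.
Set x1 = True.
Set x5 = False.
All clauses satisfied.

x0 = False, x1 = True, x2 = True, x3 = False, x4 = False, x5 = False, x6 = True, x7 = True, x8 = False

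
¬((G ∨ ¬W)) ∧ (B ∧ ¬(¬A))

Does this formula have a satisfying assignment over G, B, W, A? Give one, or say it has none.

G: False; B: True; W: True; A: True

  ¬((G ∨ ¬W)) = True
    G ∨ ¬W = False
      ¬W = False
  B ∧ ¬(¬A) = True
    ¬(¬A) = True
      ¬A = False
Both conjuncts True, so the formula holds.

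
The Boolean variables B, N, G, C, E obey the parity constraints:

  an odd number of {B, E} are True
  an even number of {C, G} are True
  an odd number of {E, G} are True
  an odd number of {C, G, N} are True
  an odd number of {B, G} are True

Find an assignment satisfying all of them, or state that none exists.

Adding constraints 1, 3, 5 mod 2: every variable appears an even number of times on the left, so the left side is 0.
But the right sides sum to 1 (mod 2). 0 ≠ 1 — the system is inconsistent.

The formula is unsatisfiable.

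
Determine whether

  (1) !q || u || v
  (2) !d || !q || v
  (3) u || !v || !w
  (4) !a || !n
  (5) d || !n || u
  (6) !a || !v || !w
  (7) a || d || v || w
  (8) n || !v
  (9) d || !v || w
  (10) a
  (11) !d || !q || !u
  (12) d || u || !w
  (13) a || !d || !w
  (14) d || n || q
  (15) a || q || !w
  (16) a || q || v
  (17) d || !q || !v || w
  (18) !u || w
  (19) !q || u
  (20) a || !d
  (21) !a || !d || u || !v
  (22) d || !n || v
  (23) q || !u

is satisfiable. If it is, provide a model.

Unit clause (a) forces a = True.
In (!a || !n) only !n is left, so n = False.
In (n || !v) only !v is left, so v = False.
Set u = False.
  then (!q || u || v) forces q = False.
  then (d || n || q) forces d = True.
Set w = False.
All clauses satisfied.

a = True, u = False, d = True, n = False, v = False, q = False, w = False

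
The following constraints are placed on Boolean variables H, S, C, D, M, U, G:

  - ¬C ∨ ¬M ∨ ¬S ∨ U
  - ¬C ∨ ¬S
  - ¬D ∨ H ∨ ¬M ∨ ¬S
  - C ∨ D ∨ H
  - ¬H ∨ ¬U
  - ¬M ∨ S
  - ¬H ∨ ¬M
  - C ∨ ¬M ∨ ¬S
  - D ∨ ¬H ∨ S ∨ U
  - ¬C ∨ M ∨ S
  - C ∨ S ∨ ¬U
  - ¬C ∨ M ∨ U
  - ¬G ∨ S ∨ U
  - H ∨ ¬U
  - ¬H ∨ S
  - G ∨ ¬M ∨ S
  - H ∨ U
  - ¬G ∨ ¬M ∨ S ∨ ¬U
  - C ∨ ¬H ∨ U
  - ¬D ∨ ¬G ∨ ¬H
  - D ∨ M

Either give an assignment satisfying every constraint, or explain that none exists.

Unsatisfiable — no assignment works.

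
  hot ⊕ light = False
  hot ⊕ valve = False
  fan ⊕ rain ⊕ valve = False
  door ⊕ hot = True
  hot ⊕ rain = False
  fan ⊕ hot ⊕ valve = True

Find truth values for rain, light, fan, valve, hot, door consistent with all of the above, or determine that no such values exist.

The formula is unsatisfiable.

Adding constraints 3, 5, 6 mod 2: every variable appears an even number of times on the left, so the left side is 0.
But the right sides sum to 1 (mod 2). 0 ≠ 1 — the system is inconsistent.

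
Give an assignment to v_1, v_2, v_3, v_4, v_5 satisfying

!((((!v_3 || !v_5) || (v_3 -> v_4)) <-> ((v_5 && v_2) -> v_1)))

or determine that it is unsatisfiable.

v_1: True, v_2: True, v_3: True, v_4: False, v_5: True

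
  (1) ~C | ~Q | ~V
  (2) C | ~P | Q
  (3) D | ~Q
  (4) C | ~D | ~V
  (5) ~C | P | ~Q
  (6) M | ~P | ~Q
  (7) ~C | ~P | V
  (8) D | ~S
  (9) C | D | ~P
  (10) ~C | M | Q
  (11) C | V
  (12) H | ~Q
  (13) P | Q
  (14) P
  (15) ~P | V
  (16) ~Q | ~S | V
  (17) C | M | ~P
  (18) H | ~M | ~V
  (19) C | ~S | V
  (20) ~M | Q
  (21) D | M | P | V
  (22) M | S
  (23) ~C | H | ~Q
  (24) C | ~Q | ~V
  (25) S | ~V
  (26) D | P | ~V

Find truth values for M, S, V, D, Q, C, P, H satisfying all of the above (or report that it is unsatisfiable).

No satisfying assignment exists.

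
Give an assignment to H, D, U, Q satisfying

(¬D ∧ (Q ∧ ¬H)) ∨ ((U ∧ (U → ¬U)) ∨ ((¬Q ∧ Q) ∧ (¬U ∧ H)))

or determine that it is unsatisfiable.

H=F, D=F, U=F, Q=T

  (¬D ∧ (Q ∧ ¬H)) ∨ ((U ∧ (U → ¬U)) ∨ ((¬Q ∧ Q) ∧ (¬U ∧ H))) = True
    ¬D ∧ (Q ∧ ¬H) = True
      ¬D = True
      Q ∧ ¬H = True
        ¬H = True
    (U ∧ (U → ¬U)) ∨ ((¬Q ∧ Q) ∧ (¬U ∧ H)) = False
      U ∧ (U → ¬U) = False
        U → ¬U = True
          ¬U = True
      (¬Q ∧ Q) ∧ (¬U ∧ H) = False
        ¬Q ∧ Q = False
          ¬Q = False
        ¬U ∧ H = False
          ¬U = True
The formula evaluates to True.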